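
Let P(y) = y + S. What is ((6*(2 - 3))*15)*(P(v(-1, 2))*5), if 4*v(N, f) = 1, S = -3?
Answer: 2475/2 ≈ 1237.5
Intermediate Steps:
v(N, f) = 1/4 (v(N, f) = (1/4)*1 = 1/4)
P(y) = -3 + y (P(y) = y - 3 = -3 + y)
((6*(2 - 3))*15)*(P(v(-1, 2))*5) = ((6*(2 - 3))*15)*((-3 + 1/4)*5) = ((6*(-1))*15)*(-11/4*5) = -6*15*(-55/4) = -90*(-55/4) = 2475/2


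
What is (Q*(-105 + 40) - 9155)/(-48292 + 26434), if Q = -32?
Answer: 7075/21858 ≈ 0.32368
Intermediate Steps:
(Q*(-105 + 40) - 9155)/(-48292 + 26434) = (-32*(-105 + 40) - 9155)/(-48292 + 26434) = (-32*(-65) - 9155)/(-21858) = (2080 - 9155)*(-1/21858) = -7075*(-1/21858) = 7075/21858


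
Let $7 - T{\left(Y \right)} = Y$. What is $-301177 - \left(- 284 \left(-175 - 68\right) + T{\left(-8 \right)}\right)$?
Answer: $-370204$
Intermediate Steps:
$T{\left(Y \right)} = 7 - Y$
$-301177 - \left(- 284 \left(-175 - 68\right) + T{\left(-8 \right)}\right) = -301177 - \left(- 284 \left(-175 - 68\right) + \left(7 - -8\right)\right) = -301177 - \left(\left(-284\right) \left(-243\right) + \left(7 + 8\right)\right) = -301177 - \left(69012 + 15\right) = -301177 - 69027 = -370204$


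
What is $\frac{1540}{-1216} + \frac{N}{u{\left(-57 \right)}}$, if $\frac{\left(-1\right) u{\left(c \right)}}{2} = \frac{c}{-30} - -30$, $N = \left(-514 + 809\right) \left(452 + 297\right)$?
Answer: $- \frac{335974415}{96976} \approx -3464.5$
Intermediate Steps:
$N = 220955$ ($N = 295 \cdot 749 = 220955$)
$u{\left(c \right)} = -60 + \frac{c}{15}$ ($u{\left(c \right)} = - 2 \left(\frac{c}{-30} - -30\right) = - 2 \left(c \left(- \frac{1}{30}\right) + 30\right) = - 2 \left(- \frac{c}{30} + 30\right) = - 2 \left(30 - \frac{c}{30}\right) = -60 + \frac{c}{15}$)
$\frac{1540}{-1216} + \frac{N}{u{\left(-57 \right)}} = \frac{1540}{-1216} + \frac{220955}{-60 + \frac{1}{15} \left(-57\right)} = 1540 \left(- \frac{1}{1216}\right) + \frac{220955}{-60 - \frac{19}{5}} = - \frac{385}{304} + \frac{220955}{- \frac{319}{5}} = - \frac{385}{304} + 220955 \left(- \frac{5}{319}\right) = - \frac{385}{304} - \frac{1104775}{319} = - \frac{335974415}{96976}$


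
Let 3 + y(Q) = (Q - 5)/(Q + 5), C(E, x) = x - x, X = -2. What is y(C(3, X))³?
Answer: -64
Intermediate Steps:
C(E, x) = 0
y(Q) = -3 + (-5 + Q)/(5 + Q) (y(Q) = -3 + (Q - 5)/(Q + 5) = -3 + (-5 + Q)/(5 + Q))
y(C(3, X))³ = (2*(-10 - 1*0)/(5 + 0))³ = (2*(-10 + 0)/5)³ = (2*(⅕)*(-10))³ = (-4)³ = -64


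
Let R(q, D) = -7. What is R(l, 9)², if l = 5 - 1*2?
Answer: 49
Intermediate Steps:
l = 3 (l = 5 - 2 = 3)
R(l, 9)² = (-7)² = 49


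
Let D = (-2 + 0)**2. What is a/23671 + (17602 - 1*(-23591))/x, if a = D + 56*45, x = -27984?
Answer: -301482629/220803088 ≈ -1.3654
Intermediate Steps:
D = 4 (D = (-2)**2 = 4)
a = 2524 (a = 4 + 56*45 = 4 + 2520 = 2524)
a/23671 + (17602 - 1*(-23591))/x = 2524/23671 + (17602 - 1*(-23591))/(-27984) = 2524*(1/23671) + (17602 + 23591)*(-1/27984) = 2524/23671 + 41193*(-1/27984) = 2524/23671 - 13731/9328 = -301482629/220803088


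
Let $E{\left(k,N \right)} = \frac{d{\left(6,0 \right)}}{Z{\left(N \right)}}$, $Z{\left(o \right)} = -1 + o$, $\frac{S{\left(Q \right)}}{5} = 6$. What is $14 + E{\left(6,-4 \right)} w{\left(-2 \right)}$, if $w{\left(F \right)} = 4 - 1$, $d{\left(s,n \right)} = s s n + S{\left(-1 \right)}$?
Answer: $-4$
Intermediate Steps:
$S{\left(Q \right)} = 30$ ($S{\left(Q \right)} = 5 \cdot 6 = 30$)
$d{\left(s,n \right)} = 30 + n s^{2}$ ($d{\left(s,n \right)} = s s n + 30 = s^{2} n + 30 = n s^{2} + 30 = 30 + n s^{2}$)
$w{\left(F \right)} = 3$
$E{\left(k,N \right)} = \frac{30}{-1 + N}$ ($E{\left(k,N \right)} = \frac{30 + 0 \cdot 6^{2}}{-1 + N} = \frac{30 + 0 \cdot 36}{-1 + N} = \frac{30 + 0}{-1 + N} = \frac{30}{-1 + N}$)
$14 + E{\left(6,-4 \right)} w{\left(-2 \right)} = 14 + \frac{30}{-1 - 4} \cdot 3 = 14 + \frac{30}{-5} \cdot 3 = 14 + 30 \left(- \frac{1}{5}\right) 3 = 14 - 18 = -4$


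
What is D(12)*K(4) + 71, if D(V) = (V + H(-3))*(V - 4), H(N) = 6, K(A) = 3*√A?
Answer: 935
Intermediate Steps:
D(V) = (-4 + V)*(6 + V) (D(V) = (V + 6)*(V - 4) = (6 + V)*(-4 + V) = (-4 + V)*(6 + V))
D(12)*K(4) + 71 = (-24 + 12² + 2*12)*(3*√4) + 71 = (-24 + 144 + 24)*(3*2) + 71 = 144*6 + 71 = 864 + 71 = 935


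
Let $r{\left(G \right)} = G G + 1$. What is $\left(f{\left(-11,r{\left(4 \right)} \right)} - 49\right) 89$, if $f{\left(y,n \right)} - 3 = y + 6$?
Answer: $-4539$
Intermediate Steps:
$r{\left(G \right)} = 1 + G^{2}$ ($r{\left(G \right)} = G^{2} + 1 = 1 + G^{2}$)
$f{\left(y,n \right)} = 9 + y$ ($f{\left(y,n \right)} = 3 + \left(y + 6\right) = 3 + \left(6 + y\right) = 9 + y$)
$\left(f{\left(-11,r{\left(4 \right)} \right)} - 49\right) 89 = \left(\left(9 - 11\right) - 49\right) 89 = \left(-2 - 49\right) 89 = \left(-51\right) 89 = -4539$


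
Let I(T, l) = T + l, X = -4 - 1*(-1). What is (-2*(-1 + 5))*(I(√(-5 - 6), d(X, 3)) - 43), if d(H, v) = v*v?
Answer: 272 - 8*I*√11 ≈ 272.0 - 26.533*I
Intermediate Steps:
X = -3 (X = -4 + 1 = -3)
d(H, v) = v²
(-2*(-1 + 5))*(I(√(-5 - 6), d(X, 3)) - 43) = (-2*(-1 + 5))*((√(-5 - 6) + 3²) - 43) = (-2*4)*((√(-11) + 9) - 43) = -8*((I*√11 + 9) - 43) = -8*((9 + I*√11) - 43) = -8*(-34 + I*√11) = 272 - 8*I*√11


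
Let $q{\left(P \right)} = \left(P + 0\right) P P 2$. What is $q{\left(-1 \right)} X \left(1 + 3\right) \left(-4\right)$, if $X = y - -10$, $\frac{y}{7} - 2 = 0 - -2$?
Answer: $1216$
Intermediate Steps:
$y = 28$ ($y = 14 + 7 \left(0 - -2\right) = 14 + 7 \left(0 + 2\right) = 14 + 7 \cdot 2 = 14 + 14 = 28$)
$q{\left(P \right)} = 2 P^{3}$ ($q{\left(P \right)} = P P P 2 = P^{2} P 2 = P^{3} \cdot 2 = 2 P^{3}$)
$X = 38$ ($X = 28 - -10 = 28 + 10 = 38$)
$q{\left(-1 \right)} X \left(1 + 3\right) \left(-4\right) = 2 \left(-1\right)^{3} \cdot 38 \left(1 + 3\right) \left(-4\right) = 2 \left(-1\right) 38 \cdot 4 \left(-4\right) = \left(-2\right) 38 \left(-16\right) = \left(-76\right) \left(-16\right) = 1216$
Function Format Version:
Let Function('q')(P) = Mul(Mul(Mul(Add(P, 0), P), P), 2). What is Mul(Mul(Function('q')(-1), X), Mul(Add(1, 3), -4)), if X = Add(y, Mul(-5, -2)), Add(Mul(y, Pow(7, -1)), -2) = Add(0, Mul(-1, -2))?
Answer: 1216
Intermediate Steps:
y = 28 (y = Add(14, Mul(7, Add(0, Mul(-1, -2)))) = Add(14, Mul(7, Add(0, 2))) = Add(14, Mul(7, 2)) = Add(14, 14) = 28)
Function('q')(P) = Mul(2, Pow(P, 3)) (Function('q')(P) = Mul(Mul(Mul(P, P), P), 2) = Mul(Mul(Pow(P, 2), P), 2) = Mul(Pow(P, 3), 2) = Mul(2, Pow(P, 3)))
X = 38 (X = Add(28, Mul(-5, -2)) = Add(28, 10) = 38)
Mul(Mul(Function('q')(-1), X), Mul(Add(1, 3), -4)) = Mul(Mul(Mul(2, Pow(-1, 3)), 38), Mul(Add(1, 3), -4)) = Mul(Mul(Mul(2, -1), 38), Mul(4, -4)) = Mul(Mul(-2, 38), -16) = Mul(-76, -16) = 1216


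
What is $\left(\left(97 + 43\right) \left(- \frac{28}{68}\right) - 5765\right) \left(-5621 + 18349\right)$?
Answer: $- \frac{1259881080}{17} \approx -7.4111 \cdot 10^{7}$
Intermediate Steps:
$\left(\left(97 + 43\right) \left(- \frac{28}{68}\right) - 5765\right) \left(-5621 + 18349\right) = \left(140 \left(\left(-28\right) \frac{1}{68}\right) + \left(-23002 + 17237\right)\right) 12728 = \left(140 \left(- \frac{7}{17}\right) - 5765\right) 12728 = \left(- \frac{980}{17} - 5765\right) 12728 = \left(- \frac{98985}{17}\right) 12728 = - \frac{1259881080}{17}$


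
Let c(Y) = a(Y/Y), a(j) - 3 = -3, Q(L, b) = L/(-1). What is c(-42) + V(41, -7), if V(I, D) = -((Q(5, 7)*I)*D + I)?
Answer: -1476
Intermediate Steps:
Q(L, b) = -L (Q(L, b) = L*(-1) = -L)
a(j) = 0 (a(j) = 3 - 3 = 0)
V(I, D) = -I + 5*D*I (V(I, D) = -(((-1*5)*I)*D + I) = -((-5*I)*D + I) = -(-5*D*I + I) = -(I - 5*D*I) = -I + 5*D*I)
c(Y) = 0
c(-42) + V(41, -7) = 0 + 41*(-1 + 5*(-7)) = 0 + 41*(-1 - 35) = 0 + 41*(-36) = 0 - 1476 = -1476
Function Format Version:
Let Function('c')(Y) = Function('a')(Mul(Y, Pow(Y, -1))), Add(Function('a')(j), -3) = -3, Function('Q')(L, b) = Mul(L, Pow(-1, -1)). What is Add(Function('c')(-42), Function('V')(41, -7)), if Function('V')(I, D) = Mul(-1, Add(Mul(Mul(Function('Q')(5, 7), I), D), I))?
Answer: -1476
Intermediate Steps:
Function('Q')(L, b) = Mul(-1, L) (Function('Q')(L, b) = Mul(L, -1) = Mul(-1, L))
Function('a')(j) = 0 (Function('a')(j) = Add(3, -3) = 0)
Function('V')(I, D) = Add(Mul(-1, I), Mul(5, D, I)) (Function('V')(I, D) = Mul(-1, Add(Mul(Mul(Mul(-1, 5), I), D), I)) = Mul(-1, Add(Mul(Mul(-5, I), D), I)) = Mul(-1, Add(Mul(-5, D, I), I)) = Mul(-1, Add(I, Mul(-5, D, I))) = Add(Mul(-1, I), Mul(5, D, I)))
Function('c')(Y) = 0
Add(Function('c')(-42), Function('V')(41, -7)) = Add(0, Mul(41, Add(-1, Mul(5, -7)))) = Add(0, Mul(41, Add(-1, -35))) = Add(0, Mul(41, -36)) = Add(0, -1476) = -1476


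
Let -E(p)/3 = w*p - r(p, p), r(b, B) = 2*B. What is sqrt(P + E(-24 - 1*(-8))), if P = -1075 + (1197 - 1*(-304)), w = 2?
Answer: sqrt(426) ≈ 20.640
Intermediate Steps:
P = 426 (P = -1075 + (1197 + 304) = -1075 + 1501 = 426)
E(p) = 0 (E(p) = -3*(2*p - 2*p) = -3*0 = 0)
sqrt(P + E(-24 - 1*(-8))) = sqrt(426 + 0) = sqrt(426)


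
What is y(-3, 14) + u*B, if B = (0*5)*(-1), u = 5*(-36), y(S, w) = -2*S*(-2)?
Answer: -12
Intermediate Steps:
y(S, w) = 4*S
u = -180
B = 0 (B = 0*(-1) = 0)
y(-3, 14) + u*B = 4*(-3) - 180*0 = -12 + 0 = -12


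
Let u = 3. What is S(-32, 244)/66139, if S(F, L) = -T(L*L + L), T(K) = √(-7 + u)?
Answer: -2*I/66139 ≈ -3.0239e-5*I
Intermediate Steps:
T(K) = 2*I (T(K) = √(-7 + 3) = √(-4) = 2*I)
S(F, L) = -2*I
S(-32, 244)/66139 = -2*I/66139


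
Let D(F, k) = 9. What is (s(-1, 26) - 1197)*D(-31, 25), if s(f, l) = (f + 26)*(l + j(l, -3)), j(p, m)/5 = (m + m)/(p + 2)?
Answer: -72297/14 ≈ -5164.1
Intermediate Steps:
j(p, m) = 10*m/(2 + p) (j(p, m) = 5*((m + m)/(p + 2)) = 5*((2*m)/(2 + p)) = 5*(2*m/(2 + p)) = 10*m/(2 + p))
s(f, l) = (26 + f)*(l - 30/(2 + l)) (s(f, l) = (f + 26)*(l + 10*(-3)/(2 + l)) = (26 + f)*(l - 30/(2 + l)))
(s(-1, 26) - 1197)*D(-31, 25) = ((-780 - 30*(-1) + 26*(2 + 26)*(26 - 1))/(2 + 26) - 1197)*9 = ((-780 + 30 + 26*28*25)/28 - 1197)*9 = ((-780 + 30 + 18200)/28 - 1197)*9 = ((1/28)*17450 - 1197)*9 = (8725/14 - 1197)*9 = -8033/14*9 = -72297/14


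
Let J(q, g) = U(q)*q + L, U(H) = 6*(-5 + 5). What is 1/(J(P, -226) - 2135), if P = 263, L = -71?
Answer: -1/2206 ≈ -0.00045331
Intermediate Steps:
U(H) = 0 (U(H) = 6*0 = 0)
J(q, g) = -71 (J(q, g) = 0*q - 71 = 0 - 71 = -71)
1/(J(P, -226) - 2135) = 1/(-71 - 2135) = 1/(-2206) = -1/2206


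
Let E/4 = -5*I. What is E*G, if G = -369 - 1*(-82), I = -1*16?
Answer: -91840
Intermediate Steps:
I = -16
G = -287 (G = -369 + 82 = -287)
E = 320 (E = 4*(-5*(-16)) = 4*80 = 320)
E*G = 320*(-287) = -91840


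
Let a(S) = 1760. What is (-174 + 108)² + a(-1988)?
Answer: 6116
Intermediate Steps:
(-174 + 108)² + a(-1988) = (-174 + 108)² + 1760 = (-66)² + 1760 = 4356 + 1760 = 6116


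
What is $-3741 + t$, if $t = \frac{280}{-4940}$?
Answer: $- \frac{924041}{247} \approx -3741.1$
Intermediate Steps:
$t = - \frac{14}{247}$ ($t = 280 \left(- \frac{1}{4940}\right) = - \frac{14}{247} \approx -0.05668$)
$-3741 + t = -3741 - \frac{14}{247} = - \frac{924041}{247}$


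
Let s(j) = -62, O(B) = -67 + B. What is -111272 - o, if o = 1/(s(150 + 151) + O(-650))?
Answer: -86680887/779 ≈ -1.1127e+5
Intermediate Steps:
o = -1/779 (o = 1/(-62 + (-67 - 650)) = 1/(-62 - 717) = 1/(-779) = -1/779 ≈ -0.0012837)
-111272 - o = -111272 - 1*(-1/779) = -111272 + 1/779 = -86680887/779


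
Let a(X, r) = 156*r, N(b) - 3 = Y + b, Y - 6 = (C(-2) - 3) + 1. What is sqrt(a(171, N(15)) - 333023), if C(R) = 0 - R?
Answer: I*sqrt(329279) ≈ 573.83*I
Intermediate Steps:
C(R) = -R
Y = 6 (Y = 6 + ((-1*(-2) - 3) + 1) = 6 + ((2 - 3) + 1) = 6 + (-1 + 1) = 6 + 0 = 6)
N(b) = 9 + b (N(b) = 3 + (6 + b) = 9 + b)
sqrt(a(171, N(15)) - 333023) = sqrt(156*(9 + 15) - 333023) = sqrt(156*24 - 333023) = sqrt(3744 - 333023) = sqrt(-329279) = I*sqrt(329279)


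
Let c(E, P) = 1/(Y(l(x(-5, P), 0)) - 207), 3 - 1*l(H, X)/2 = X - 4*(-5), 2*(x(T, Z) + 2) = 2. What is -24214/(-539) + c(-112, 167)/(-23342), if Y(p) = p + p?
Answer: 14130079749/314533450 ≈ 44.924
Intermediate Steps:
x(T, Z) = -1 (x(T, Z) = -2 + (1/2)*2 = -2 + 1 = -1)
l(H, X) = -34 - 2*X (l(H, X) = 6 - 2*(X - 4*(-5)) = 6 - 2*(X + 20) = 6 - 2*(20 + X) = 6 + (-40 - 2*X) = -34 - 2*X)
Y(p) = 2*p
c(E, P) = -1/275 (c(E, P) = 1/(2*(-34 - 2*0) - 207) = 1/(2*(-34 + 0) - 207) = 1/(2*(-34) - 207) = 1/(-68 - 207) = 1/(-275) = -1/275)
-24214/(-539) + c(-112, 167)/(-23342) = -24214/(-539) - 1/275/(-23342) = -24214*(-1/539) - 1/275*(-1/23342) = 24214/539 + 1/6419050 = 14130079749/314533450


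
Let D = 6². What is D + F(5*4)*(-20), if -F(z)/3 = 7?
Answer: 456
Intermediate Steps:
F(z) = -21 (F(z) = -3*7 = -21)
D = 36
D + F(5*4)*(-20) = 36 - 21*(-20) = 36 + 420 = 456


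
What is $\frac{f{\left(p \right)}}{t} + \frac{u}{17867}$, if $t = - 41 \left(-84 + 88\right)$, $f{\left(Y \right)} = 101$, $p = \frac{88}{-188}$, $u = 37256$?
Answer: $\frac{4305417}{2930188} \approx 1.4693$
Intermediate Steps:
$p = - \frac{22}{47}$ ($p = 88 \left(- \frac{1}{188}\right) = - \frac{22}{47} \approx -0.46809$)
$t = -164$ ($t = \left(-41\right) 4 = -164$)
$\frac{f{\left(p \right)}}{t} + \frac{u}{17867} = \frac{101}{-164} + \frac{37256}{17867} = 101 \left(- \frac{1}{164}\right) + 37256 \cdot \frac{1}{17867} = - \frac{101}{164} + \frac{37256}{17867} = \frac{4305417}{2930188}$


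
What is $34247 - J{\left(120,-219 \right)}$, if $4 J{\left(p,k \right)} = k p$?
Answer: $40817$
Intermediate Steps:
$J{\left(p,k \right)} = \frac{k p}{4}$
$34247 - J{\left(120,-219 \right)} = 34247 - \frac{1}{4} \left(-219\right) 120 = 34247 - -6570 = 34247 + 6570 = 40817$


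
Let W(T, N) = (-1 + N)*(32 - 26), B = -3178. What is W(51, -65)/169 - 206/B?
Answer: -611837/268541 ≈ -2.2784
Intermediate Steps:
W(T, N) = -6 + 6*N (W(T, N) = (-1 + N)*6 = -6 + 6*N)
W(51, -65)/169 - 206/B = (-6 + 6*(-65))/169 - 206/(-3178) = (-6 - 390)*(1/169) - 206*(-1/3178) = -396*1/169 + 103/1589 = -396/169 + 103/1589 = -611837/268541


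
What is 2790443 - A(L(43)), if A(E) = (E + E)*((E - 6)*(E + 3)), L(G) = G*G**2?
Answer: -1005147290042697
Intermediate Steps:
L(G) = G**3
A(E) = 2*E*(-6 + E)*(3 + E) (A(E) = (2*E)*((-6 + E)*(3 + E)) = 2*E*(-6 + E)*(3 + E))
2790443 - A(L(43)) = 2790443 - 2*43**3*(-18 + (43**3)**2 - 3*43**3) = 2790443 - 2*79507*(-18 + 79507**2 - 3*79507) = 2790443 - 2*79507*(-18 + 6321363049 - 238521) = 2790443 - 2*79507*6321124510 = 2790443 - 1*1005147292833140 = 2790443 - 1005147292833140 = -1005147290042697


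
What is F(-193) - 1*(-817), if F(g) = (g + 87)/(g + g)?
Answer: 157734/193 ≈ 817.27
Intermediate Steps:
F(g) = (87 + g)/(2*g) (F(g) = (87 + g)/((2*g)) = (87 + g)*(1/(2*g)) = (87 + g)/(2*g))
F(-193) - 1*(-817) = (½)*(87 - 193)/(-193) - 1*(-817) = (½)*(-1/193)*(-106) + 817 = 53/193 + 817 = 157734/193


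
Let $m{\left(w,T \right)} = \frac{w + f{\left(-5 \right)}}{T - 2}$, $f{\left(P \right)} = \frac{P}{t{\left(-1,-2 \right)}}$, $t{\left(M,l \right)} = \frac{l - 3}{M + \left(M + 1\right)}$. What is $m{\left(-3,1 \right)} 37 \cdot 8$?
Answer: $1184$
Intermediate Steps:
$t{\left(M,l \right)} = \frac{-3 + l}{1 + 2 M}$ ($t{\left(M,l \right)} = \frac{-3 + l}{M + \left(1 + M\right)} = \frac{-3 + l}{1 + 2 M}$)
$f{\left(P \right)} = \frac{P}{5}$ ($f{\left(P \right)} = \frac{P}{\frac{1}{1 + 2 \left(-1\right)} \left(-3 - 2\right)} = \frac{P}{\frac{1}{1 - 2} \left(-5\right)} = \frac{P}{\frac{1}{-1} \left(-5\right)} = \frac{P}{\left(-1\right) \left(-5\right)} = \frac{P}{5}$)
$m{\left(w,T \right)} = \frac{-1 + w}{-2 + T}$ ($m{\left(w,T \right)} = \frac{w + \frac{1}{5} \left(-5\right)}{T - 2} = \frac{w - 1}{-2 + T} = \frac{-1 + w}{-2 + T}$)
$m{\left(-3,1 \right)} 37 \cdot 8 = \frac{-1 - 3}{-2 + 1} \cdot 37 \cdot 8 = \frac{1}{-1} \left(-4\right) 37 \cdot 8 = \left(-1\right) \left(-4\right) 37 \cdot 8 = 4 \cdot 37 \cdot 8 = 148 \cdot 8 = 1184$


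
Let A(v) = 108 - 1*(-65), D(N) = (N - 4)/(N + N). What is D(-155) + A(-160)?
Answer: 53789/310 ≈ 173.51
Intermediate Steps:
D(N) = (-4 + N)/(2*N) (D(N) = (-4 + N)/((2*N)) = (-4 + N)*(1/(2*N)) = (-4 + N)/(2*N))
A(v) = 173 (A(v) = 108 + 65 = 173)
D(-155) + A(-160) = (½)*(-4 - 155)/(-155) + 173 = (½)*(-1/155)*(-159) + 173 = 159/310 + 173 = 53789/310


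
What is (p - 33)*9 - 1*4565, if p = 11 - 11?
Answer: -4862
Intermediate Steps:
p = 0
(p - 33)*9 - 1*4565 = (0 - 33)*9 - 1*4565 = -33*9 - 4565 = -297 - 4565 = -4862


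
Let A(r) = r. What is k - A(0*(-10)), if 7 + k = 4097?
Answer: 4090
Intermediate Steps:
k = 4090 (k = -7 + 4097 = 4090)
k - A(0*(-10)) = 4090 - 0*(-10) = 4090 - 1*0 = 4090 + 0 = 4090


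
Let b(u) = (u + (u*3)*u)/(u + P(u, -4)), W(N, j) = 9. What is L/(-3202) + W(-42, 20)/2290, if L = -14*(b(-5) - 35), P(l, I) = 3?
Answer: -1107691/3666290 ≈ -0.30213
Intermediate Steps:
b(u) = (u + 3*u**2)/(3 + u) (b(u) = (u + (u*3)*u)/(u + 3) = (u + (3*u)*u)/(3 + u) = (u + 3*u**2)/(3 + u))
L = 980 (L = -14*(-5*(1 + 3*(-5))/(3 - 5) - 35) = -14*(-5*(1 - 15)/(-2) - 35) = -14*(-5*(-1/2)*(-14) - 35) = -14*(-35 - 35) = -14*(-70) = 980)
L/(-3202) + W(-42, 20)/2290 = 980/(-3202) + 9/2290 = 980*(-1/3202) + 9*(1/2290) = -490/1601 + 9/2290 = -1107691/3666290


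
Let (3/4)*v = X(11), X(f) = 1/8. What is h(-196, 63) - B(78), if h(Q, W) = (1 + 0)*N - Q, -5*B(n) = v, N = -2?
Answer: 5821/30 ≈ 194.03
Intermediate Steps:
X(f) = ⅛
v = ⅙ (v = (4/3)*(⅛) = ⅙ ≈ 0.16667)
B(n) = -1/30 (B(n) = -⅕*⅙ = -1/30)
h(Q, W) = -2 - Q (h(Q, W) = (1 + 0)*(-2) - Q = 1*(-2) - Q = -2 - Q)
h(-196, 63) - B(78) = (-2 - 1*(-196)) - 1*(-1/30) = (-2 + 196) + 1/30 = 194 + 1/30 = 5821/30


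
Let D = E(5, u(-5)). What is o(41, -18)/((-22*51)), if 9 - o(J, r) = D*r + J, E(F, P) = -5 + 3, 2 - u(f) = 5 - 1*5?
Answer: 2/33 ≈ 0.060606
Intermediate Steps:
u(f) = 2 (u(f) = 2 - (5 - 1*5) = 2 - (5 - 5) = 2 - 1*0 = 2 + 0 = 2)
E(F, P) = -2
D = -2
o(J, r) = 9 - J + 2*r (o(J, r) = 9 - (-2*r + J) = 9 - (J - 2*r) = 9 + (-J + 2*r) = 9 - J + 2*r)
o(41, -18)/((-22*51)) = (9 - 1*41 + 2*(-18))/((-22*51)) = (9 - 41 - 36)/(-1122) = -68*(-1/1122) = 2/33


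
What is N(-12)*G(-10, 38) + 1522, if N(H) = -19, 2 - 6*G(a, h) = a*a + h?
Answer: 5858/3 ≈ 1952.7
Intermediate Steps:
G(a, h) = ⅓ - h/6 - a²/6 (G(a, h) = ⅓ - (a*a + h)/6 = ⅓ - (a² + h)/6 = ⅓ - (h + a²)/6 = ⅓ + (-h/6 - a²/6) = ⅓ - h/6 - a²/6)
N(-12)*G(-10, 38) + 1522 = -19*(⅓ - ⅙*38 - ⅙*(-10)²) + 1522 = -19*(⅓ - 19/3 - ⅙*100) + 1522 = -19*(⅓ - 19/3 - 50/3) + 1522 = -19*(-68/3) + 1522 = 1292/3 + 1522 = 5858/3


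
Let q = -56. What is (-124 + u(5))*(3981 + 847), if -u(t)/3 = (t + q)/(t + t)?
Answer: -2624018/5 ≈ -5.2480e+5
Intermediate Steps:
u(t) = -3*(-56 + t)/(2*t) (u(t) = -3*(t - 56)/(t + t) = -3*(-56 + t)/(2*t))
(-124 + u(5))*(3981 + 847) = (-124 + (-3/2 + 84/5))*(3981 + 847) = (-124 + (-3/2 + 84*(⅕)))*4828 = (-124 + (-3/2 + 84/5))*4828 = (-124 + 153/10)*4828 = -1087/10*4828 = -2624018/5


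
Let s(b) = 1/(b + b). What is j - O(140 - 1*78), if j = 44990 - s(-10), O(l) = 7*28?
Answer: 895881/20 ≈ 44794.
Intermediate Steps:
O(l) = 196
s(b) = 1/(2*b)
j = 899801/20 (j = 44990 - 1/(2*(-10)) = 44990 - (-1)/(2*10) = 44990 - 1*(-1/20) = 44990 + 1/20 = 899801/20 ≈ 44990.)
j - O(140 - 1*78) = 899801/20 - 1*196 = 899801/20 - 196 = 895881/20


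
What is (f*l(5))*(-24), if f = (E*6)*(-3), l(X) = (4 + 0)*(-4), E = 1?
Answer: -6912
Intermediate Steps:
l(X) = -16 (l(X) = 4*(-4) = -16)
f = -18 (f = (1*6)*(-3) = 6*(-3) = -18)
(f*l(5))*(-24) = -18*(-16)*(-24) = 288*(-24) = -6912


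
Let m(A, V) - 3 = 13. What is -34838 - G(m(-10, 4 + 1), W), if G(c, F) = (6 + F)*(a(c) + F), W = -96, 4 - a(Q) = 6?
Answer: -43658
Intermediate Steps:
a(Q) = -2 (a(Q) = 4 - 1*6 = 4 - 6 = -2)
m(A, V) = 16 (m(A, V) = 3 + 13 = 16)
G(c, F) = (-2 + F)*(6 + F) (G(c, F) = (6 + F)*(-2 + F) = (-2 + F)*(6 + F))
-34838 - G(m(-10, 4 + 1), W) = -34838 - (-12 + (-96)² + 4*(-96)) = -34838 - (-12 + 9216 - 384) = -34838 - 1*8820 = -34838 - 8820 = -43658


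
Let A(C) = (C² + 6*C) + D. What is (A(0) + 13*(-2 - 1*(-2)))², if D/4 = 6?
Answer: 576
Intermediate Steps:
D = 24 (D = 4*6 = 24)
A(C) = 24 + C² + 6*C (A(C) = (C² + 6*C) + 24 = 24 + C² + 6*C)
(A(0) + 13*(-2 - 1*(-2)))² = ((24 + 0² + 6*0) + 13*(-2 - 1*(-2)))² = ((24 + 0 + 0) + 13*(-2 + 2))² = (24 + 13*0)² = (24 + 0)² = 24² = 576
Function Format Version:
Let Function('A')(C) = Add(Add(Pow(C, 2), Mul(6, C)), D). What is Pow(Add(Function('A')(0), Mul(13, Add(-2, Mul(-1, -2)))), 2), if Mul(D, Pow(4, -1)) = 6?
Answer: 576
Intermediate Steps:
D = 24 (D = Mul(4, 6) = 24)
Function('A')(C) = Add(24, Pow(C, 2), Mul(6, C)) (Function('A')(C) = Add(Add(Pow(C, 2), Mul(6, C)), 24) = Add(24, Pow(C, 2), Mul(6, C)))
Pow(Add(Function('A')(0), Mul(13, Add(-2, Mul(-1, -2)))), 2) = Pow(Add(Add(24, Pow(0, 2), Mul(6, 0)), Mul(13, Add(-2, Mul(-1, -2)))), 2) = Pow(Add(Add(24, 0, 0), Mul(13, Add(-2, 2))), 2) = Pow(Add(24, Mul(13, 0)), 2) = Pow(Add(24, 0), 2) = Pow(24, 2) = 576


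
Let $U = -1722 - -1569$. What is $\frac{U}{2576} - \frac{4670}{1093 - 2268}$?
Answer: $\frac{2370029}{605360} \approx 3.9151$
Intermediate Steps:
$U = -153$ ($U = -1722 + 1569 = -153$)
$\frac{U}{2576} - \frac{4670}{1093 - 2268} = - \frac{153}{2576} - \frac{4670}{1093 - 2268} = \left(-153\right) \frac{1}{2576} - \frac{4670}{-1175} = - \frac{153}{2576} - - \frac{934}{235} = - \frac{153}{2576} + \frac{934}{235} = \frac{2370029}{605360}$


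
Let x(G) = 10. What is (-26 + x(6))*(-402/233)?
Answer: 6432/233 ≈ 27.605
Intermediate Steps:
(-26 + x(6))*(-402/233) = (-26 + 10)*(-402/233) = -(-6432)/233 = -16*(-402/233) = 6432/233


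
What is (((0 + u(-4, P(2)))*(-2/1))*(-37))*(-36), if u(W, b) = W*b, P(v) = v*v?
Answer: 42624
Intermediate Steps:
P(v) = v²
(((0 + u(-4, P(2)))*(-2/1))*(-37))*(-36) = (((0 - 4*2²)*(-2/1))*(-37))*(-36) = (((0 - 4*4)*(-2*1))*(-37))*(-36) = (((0 - 16)*(-2))*(-37))*(-36) = (-16*(-2)*(-37))*(-36) = (32*(-37))*(-36) = -1184*(-36) = 42624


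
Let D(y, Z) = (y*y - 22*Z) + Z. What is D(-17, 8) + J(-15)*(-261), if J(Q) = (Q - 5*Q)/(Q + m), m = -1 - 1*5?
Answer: 6067/7 ≈ 866.71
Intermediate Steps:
m = -6 (m = -1 - 5 = -6)
D(y, Z) = y² - 21*Z (D(y, Z) = (y² - 22*Z) + Z = y² - 21*Z)
J(Q) = -4*Q/(-6 + Q) (J(Q) = (Q - 5*Q)/(Q - 6) = (-4*Q)/(-6 + Q) = -4*Q/(-6 + Q))
D(-17, 8) + J(-15)*(-261) = ((-17)² - 21*8) - 4*(-15)/(-6 - 15)*(-261) = (289 - 168) - 4*(-15)/(-21)*(-261) = 121 - 4*(-15)*(-1/21)*(-261) = 121 - 20/7*(-261) = 121 + 5220/7 = 6067/7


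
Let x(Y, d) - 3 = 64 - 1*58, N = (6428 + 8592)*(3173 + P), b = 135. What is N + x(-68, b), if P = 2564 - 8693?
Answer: -44399111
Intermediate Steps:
P = -6129
N = -44399120 (N = (6428 + 8592)*(3173 - 6129) = 15020*(-2956) = -44399120)
x(Y, d) = 9 (x(Y, d) = 3 + (64 - 1*58) = 3 + (64 - 58) = 3 + 6 = 9)
N + x(-68, b) = -44399120 + 9 = -44399111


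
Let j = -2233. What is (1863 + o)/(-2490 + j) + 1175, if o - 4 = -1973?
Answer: 5549631/4723 ≈ 1175.0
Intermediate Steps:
o = -1969 (o = 4 - 1973 = -1969)
(1863 + o)/(-2490 + j) + 1175 = (1863 - 1969)/(-2490 - 2233) + 1175 = -106/(-4723) + 1175 = -106*(-1/4723) + 1175 = 106/4723 + 1175 = 5549631/4723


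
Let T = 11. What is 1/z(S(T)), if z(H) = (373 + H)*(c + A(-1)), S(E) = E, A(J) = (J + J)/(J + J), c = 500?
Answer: 1/192384 ≈ 5.1979e-6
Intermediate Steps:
A(J) = 1 (A(J) = (2*J)/((2*J)) = (2*J)*(1/(2*J)) = 1)
z(H) = 186873 + 501*H (z(H) = (373 + H)*(500 + 1) = (373 + H)*501 = 186873 + 501*H)
1/z(S(T)) = 1/(186873 + 501*11) = 1/(186873 + 5511) = 1/192384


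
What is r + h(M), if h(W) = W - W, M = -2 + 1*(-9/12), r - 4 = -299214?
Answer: -299210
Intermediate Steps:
r = -299210 (r = 4 - 299214 = -299210)
M = -11/4 (M = -2 + 1*(-9*1/12) = -2 + 1*(-¾) = -2 - ¾ = -11/4 ≈ -2.7500)
h(W) = 0
r + h(M) = -299210 + 0 = -299210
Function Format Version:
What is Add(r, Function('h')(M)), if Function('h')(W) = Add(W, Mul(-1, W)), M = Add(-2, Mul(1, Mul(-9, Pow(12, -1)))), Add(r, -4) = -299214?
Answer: -299210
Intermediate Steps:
r = -299210 (r = Add(4, -299214) = -299210)
M = Rational(-11, 4) (M = Add(-2, Mul(1, Mul(-9, Rational(1, 12)))) = Add(-2, Mul(1, Rational(-3, 4))) = Add(-2, Rational(-3, 4)) = Rational(-11, 4) ≈ -2.7500)
Function('h')(W) = 0
Add(r, Function('h')(M)) = Add(-299210, 0) = -299210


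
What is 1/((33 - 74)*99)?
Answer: -1/4059 ≈ -0.00024637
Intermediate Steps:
1/((33 - 74)*99) = 1/(-41*99) = 1/(-4059) = -1/4059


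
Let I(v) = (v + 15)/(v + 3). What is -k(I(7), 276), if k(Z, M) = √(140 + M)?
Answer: -4*√26 ≈ -20.396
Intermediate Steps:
I(v) = (15 + v)/(3 + v)
-k(I(7), 276) = -√(140 + 276) = -√416 = -4*√26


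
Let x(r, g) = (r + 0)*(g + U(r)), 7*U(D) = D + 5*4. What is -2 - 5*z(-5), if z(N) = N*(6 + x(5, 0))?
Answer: 4161/7 ≈ 594.43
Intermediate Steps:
U(D) = 20/7 + D/7 (U(D) = (D + 5*4)/7 = (D + 20)/7 = (20 + D)/7 = 20/7 + D/7)
x(r, g) = r*(20/7 + g + r/7) (x(r, g) = (r + 0)*(g + (20/7 + r/7)) = r*(20/7 + g + r/7))
z(N) = 167*N/7 (z(N) = N*(6 + (⅐)*5*(20 + 5 + 7*0)) = N*(6 + (⅐)*5*(20 + 5 + 0)) = N*(6 + (⅐)*5*25) = N*(6 + 125/7) = N*(167/7) = 167*N/7)
-2 - 5*z(-5) = -2 - 835*(-5)/7 = -2 - 5*(-835/7) = -2 + 4175/7 = 4161/7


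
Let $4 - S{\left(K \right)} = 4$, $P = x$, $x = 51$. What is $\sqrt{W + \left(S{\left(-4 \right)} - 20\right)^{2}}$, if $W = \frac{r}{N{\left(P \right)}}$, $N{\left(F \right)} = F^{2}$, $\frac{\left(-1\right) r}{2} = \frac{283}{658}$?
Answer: $\frac{\sqrt{112613843293}}{16779} \approx 20.0$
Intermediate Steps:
$P = 51$
$S{\left(K \right)} = 0$ ($S{\left(K \right)} = 4 - 4 = 0$)
$r = - \frac{283}{329}$ ($r = - 2 \cdot \frac{283}{658} = - 2 \cdot 283 \cdot \frac{1}{658} = \left(-2\right) \frac{283}{658} = - \frac{283}{329} \approx -0.86018$)
$W = - \frac{283}{855729}$ ($W = - \frac{283}{329 \cdot 51^{2}} = - \frac{283}{329 \cdot 2601} = \left(- \frac{283}{329}\right) \frac{1}{2601} = - \frac{283}{855729} \approx -0.00033071$)
$\sqrt{W + \left(S{\left(-4 \right)} - 20\right)^{2}} = \sqrt{- \frac{283}{855729} + \left(0 - 20\right)^{2}} = \sqrt{- \frac{283}{855729} + \left(-20\right)^{2}} = \sqrt{- \frac{283}{855729} + 400} = \sqrt{\frac{342291317}{855729}} = \frac{\sqrt{112613843293}}{16779}$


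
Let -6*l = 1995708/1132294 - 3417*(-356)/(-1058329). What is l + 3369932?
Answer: 2019161382009838729/599169788363 ≈ 3.3699e+6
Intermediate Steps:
l = -61227862587/599169788363 (l = -(1995708/1132294 - 3417*(-356)/(-1058329))/6 = -(1995708*(1/1132294) + 1216452*(-1/1058329))/6 = -(997854/566147 - 1216452/1058329)/6 = -⅙*367367175522/599169788363 = -61227862587/599169788363 ≈ -0.10219)
l + 3369932 = -61227862587/599169788363 + 3369932 = 2019161382009838729/599169788363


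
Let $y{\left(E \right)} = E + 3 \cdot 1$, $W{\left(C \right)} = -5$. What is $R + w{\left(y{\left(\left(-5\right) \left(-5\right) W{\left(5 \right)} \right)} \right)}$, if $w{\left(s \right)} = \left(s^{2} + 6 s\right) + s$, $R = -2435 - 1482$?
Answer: $10113$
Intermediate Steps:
$y{\left(E \right)} = 3 + E$ ($y{\left(E \right)} = E + 3 = 3 + E$)
$R = -3917$
$w{\left(s \right)} = s^{2} + 7 s$
$R + w{\left(y{\left(\left(-5\right) \left(-5\right) W{\left(5 \right)} \right)} \right)} = -3917 + \left(3 + \left(-5\right) \left(-5\right) \left(-5\right)\right) \left(7 + \left(3 + \left(-5\right) \left(-5\right) \left(-5\right)\right)\right) = -3917 + \left(3 + 25 \left(-5\right)\right) \left(7 + \left(3 + 25 \left(-5\right)\right)\right) = -3917 + \left(3 - 125\right) \left(7 + \left(3 - 125\right)\right) = -3917 - 122 \left(7 - 122\right) = -3917 - -14030 = -3917 + 14030 = 10113$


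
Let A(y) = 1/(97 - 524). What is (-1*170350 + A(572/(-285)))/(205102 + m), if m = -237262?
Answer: 72739451/13732320 ≈ 5.2970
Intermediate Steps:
A(y) = -1/427 (A(y) = 1/(-427) = -1/427)
(-1*170350 + A(572/(-285)))/(205102 + m) = (-1*170350 - 1/427)/(205102 - 237262) = (-170350 - 1/427)/(-32160) = -72739451/427*(-1/32160) = 72739451/13732320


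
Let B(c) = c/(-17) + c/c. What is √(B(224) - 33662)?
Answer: I*√9731837/17 ≈ 183.51*I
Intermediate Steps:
B(c) = 1 - c/17 (B(c) = c*(-1/17) + 1 = -c/17 + 1 = 1 - c/17)
√(B(224) - 33662) = √((1 - 1/17*224) - 33662) = √((1 - 224/17) - 33662) = √(-207/17 - 33662) = √(-572461/17) = I*√9731837/17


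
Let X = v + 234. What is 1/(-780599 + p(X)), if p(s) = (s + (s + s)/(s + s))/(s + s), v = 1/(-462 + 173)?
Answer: -67625/52787973418 ≈ -1.2811e-6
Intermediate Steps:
v = -1/289 (v = 1/(-289) = -1/289 ≈ -0.0034602)
X = 67625/289 (X = -1/289 + 234 = 67625/289 ≈ 234.00)
p(s) = (1 + s)/(2*s) (p(s) = (s + (2*s)/((2*s)))/((2*s)) = (s + (2*s)*(1/(2*s)))*(1/(2*s)) = (s + 1)*(1/(2*s)) = (1 + s)*(1/(2*s)) = (1 + s)/(2*s))
1/(-780599 + p(X)) = 1/(-780599 + (1 + 67625/289)/(2*(67625/289))) = 1/(-780599 + (½)*(289/67625)*(67914/289)) = 1/(-780599 + 33957/67625) = 1/(-52787973418/67625) = -67625/52787973418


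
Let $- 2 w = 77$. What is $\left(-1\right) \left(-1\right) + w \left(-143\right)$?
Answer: $\frac{11013}{2} \approx 5506.5$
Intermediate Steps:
$w = - \frac{77}{2}$ ($w = \left(- \frac{1}{2}\right) 77 = - \frac{77}{2} \approx -38.5$)
$\left(-1\right) \left(-1\right) + w \left(-143\right) = \left(-1\right) \left(-1\right) - - \frac{11011}{2} = 1 + \frac{11011}{2} = \frac{11013}{2}$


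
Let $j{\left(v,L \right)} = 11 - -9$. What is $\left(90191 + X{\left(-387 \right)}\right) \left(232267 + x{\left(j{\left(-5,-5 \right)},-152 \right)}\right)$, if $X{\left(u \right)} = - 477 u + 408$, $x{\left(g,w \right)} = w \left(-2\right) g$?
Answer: $65592617706$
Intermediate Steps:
$j{\left(v,L \right)} = 20$ ($j{\left(v,L \right)} = 11 + 9 = 20$)
$x{\left(g,w \right)} = - 2 g w$ ($x{\left(g,w \right)} = - 2 w g = - 2 g w$)
$X{\left(u \right)} = 408 - 477 u$
$\left(90191 + X{\left(-387 \right)}\right) \left(232267 + x{\left(j{\left(-5,-5 \right)},-152 \right)}\right) = \left(90191 + \left(408 - -184599\right)\right) \left(232267 - 40 \left(-152\right)\right) = \left(90191 + \left(408 + 184599\right)\right) \left(232267 + 6080\right) = \left(90191 + 185007\right) 238347 = 275198 \cdot 238347 = 65592617706$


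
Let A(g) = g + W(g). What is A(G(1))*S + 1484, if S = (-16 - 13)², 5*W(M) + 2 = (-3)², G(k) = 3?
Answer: 25922/5 ≈ 5184.4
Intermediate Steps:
W(M) = 7/5 (W(M) = -⅖ + (⅕)*(-3)² = -⅖ + (⅕)*9 = -⅖ + 9/5 = 7/5)
A(g) = 7/5 + g (A(g) = g + 7/5 = 7/5 + g)
S = 841 (S = (-29)² = 841)
A(G(1))*S + 1484 = (7/5 + 3)*841 + 1484 = (22/5)*841 + 1484 = 18502/5 + 1484 = 25922/5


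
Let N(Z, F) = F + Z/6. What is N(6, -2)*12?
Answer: -12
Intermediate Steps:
N(Z, F) = F + Z/6
N(6, -2)*12 = (-2 + (⅙)*6)*12 = (-2 + 1)*12 = -1*12 = -12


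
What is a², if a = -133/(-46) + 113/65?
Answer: 191628649/8940100 ≈ 21.435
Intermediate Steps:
a = 13843/2990 (a = -133*(-1/46) + 113*(1/65) = 133/46 + 113/65 = 13843/2990 ≈ 4.6298)
a² = (13843/2990)² = 191628649/8940100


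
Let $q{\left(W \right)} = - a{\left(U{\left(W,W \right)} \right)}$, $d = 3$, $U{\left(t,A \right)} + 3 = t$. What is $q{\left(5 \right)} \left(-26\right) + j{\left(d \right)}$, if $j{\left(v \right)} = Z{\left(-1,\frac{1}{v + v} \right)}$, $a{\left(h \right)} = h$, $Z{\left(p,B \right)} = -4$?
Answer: $48$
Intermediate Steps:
$U{\left(t,A \right)} = -3 + t$
$j{\left(v \right)} = -4$
$q{\left(W \right)} = 3 - W$ ($q{\left(W \right)} = - (-3 + W) = 3 - W$)
$q{\left(5 \right)} \left(-26\right) + j{\left(d \right)} = \left(3 - 5\right) \left(-26\right) - 4 = \left(-2\right) \left(-26\right) - 4 = 52 - 4 = 48$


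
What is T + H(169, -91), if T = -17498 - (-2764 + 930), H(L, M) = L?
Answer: -15495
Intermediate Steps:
T = -15664 (T = -17498 - 1*(-1834) = -17498 + 1834 = -15664)
T + H(169, -91) = -15664 + 169 = -15495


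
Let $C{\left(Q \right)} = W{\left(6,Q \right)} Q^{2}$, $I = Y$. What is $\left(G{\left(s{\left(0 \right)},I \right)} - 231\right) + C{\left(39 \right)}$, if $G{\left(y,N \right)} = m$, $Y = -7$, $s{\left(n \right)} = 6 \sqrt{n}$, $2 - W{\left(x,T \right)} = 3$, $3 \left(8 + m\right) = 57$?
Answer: $-1741$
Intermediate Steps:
$m = 11$ ($m = -8 + \frac{1}{3} \cdot 57 = -8 + 19 = 11$)
$W{\left(x,T \right)} = -1$ ($W{\left(x,T \right)} = 2 - 3 = -1$)
$I = -7$
$G{\left(y,N \right)} = 11$
$C{\left(Q \right)} = - Q^{2}$
$\left(G{\left(s{\left(0 \right)},I \right)} - 231\right) + C{\left(39 \right)} = \left(11 - 231\right) - 39^{2} = -220 - 1521 = -1741$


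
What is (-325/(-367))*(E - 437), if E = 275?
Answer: -52650/367 ≈ -143.46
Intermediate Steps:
(-325/(-367))*(E - 437) = (-325/(-367))*(275 - 437) = -325*(-1/367)*(-162) = (325/367)*(-162) = -52650/367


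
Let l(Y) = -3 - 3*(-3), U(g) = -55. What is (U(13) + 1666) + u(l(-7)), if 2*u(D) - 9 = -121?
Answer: 1555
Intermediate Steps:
l(Y) = 6 (l(Y) = -3 + 9 = 6)
u(D) = -56 (u(D) = 9/2 + (½)*(-121) = 9/2 - 121/2 = -56)
(U(13) + 1666) + u(l(-7)) = (-55 + 1666) - 56 = 1611 - 56 = 1555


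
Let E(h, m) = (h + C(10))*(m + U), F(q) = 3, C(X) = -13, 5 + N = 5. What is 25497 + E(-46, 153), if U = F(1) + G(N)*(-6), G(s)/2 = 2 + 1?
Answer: 18417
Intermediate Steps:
N = 0 (N = -5 + 5 = 0)
G(s) = 6 (G(s) = 2*(2 + 1) = 2*3 = 6)
U = -33 (U = 3 + 6*(-6) = 3 - 36 = -33)
E(h, m) = (-33 + m)*(-13 + h) (E(h, m) = (h - 13)*(m - 33) = (-13 + h)*(-33 + m) = (-33 + m)*(-13 + h))
25497 + E(-46, 153) = 25497 + (429 - 33*(-46) - 13*153 - 46*153) = 25497 + (429 + 1518 - 1989 - 7038) = 25497 - 7080 = 18417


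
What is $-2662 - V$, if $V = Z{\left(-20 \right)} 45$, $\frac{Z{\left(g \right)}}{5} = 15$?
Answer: $-6037$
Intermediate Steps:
$Z{\left(g \right)} = 75$ ($Z{\left(g \right)} = 5 \cdot 15 = 75$)
$V = 3375$ ($V = 75 \cdot 45 = 3375$)
$-2662 - V = -2662 - 3375 = -6037$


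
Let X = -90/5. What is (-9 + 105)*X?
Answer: -1728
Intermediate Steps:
X = -18 (X = -90*1/5 = -18)
(-9 + 105)*X = (-9 + 105)*(-18) = 96*(-18) = -1728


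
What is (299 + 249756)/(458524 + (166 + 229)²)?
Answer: 19235/47273 ≈ 0.40689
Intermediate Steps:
(299 + 249756)/(458524 + (166 + 229)²) = 250055/(458524 + 395²) = 250055/(458524 + 156025) = 250055/614549 = 250055*(1/614549) = 19235/47273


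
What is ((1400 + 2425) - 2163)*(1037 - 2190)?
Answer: -1916286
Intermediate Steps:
((1400 + 2425) - 2163)*(1037 - 2190) = (3825 - 2163)*(-1153) = 1662*(-1153) = -1916286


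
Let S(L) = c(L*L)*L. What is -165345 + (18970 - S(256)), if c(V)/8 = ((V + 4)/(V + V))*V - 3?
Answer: -67253191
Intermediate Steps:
c(V) = -8 + 4*V (c(V) = 8*(((V + 4)/(V + V))*V - 3) = 8*(((4 + V)/((2*V)))*V - 3) = 8*(((4 + V)*(1/(2*V)))*V - 3) = 8*(((4 + V)/(2*V))*V - 3) = 8*((2 + V/2) - 3) = 8*(-1 + V/2) = -8 + 4*V)
S(L) = L*(-8 + 4*L²) (S(L) = (-8 + 4*(L*L))*L = (-8 + 4*L²)*L = L*(-8 + 4*L²))
-165345 + (18970 - S(256)) = -165345 + (18970 - 4*256*(-2 + 256²)) = -165345 + (18970 - 4*256*(-2 + 65536)) = -165345 + (18970 - 4*256*65534) = -165345 + (18970 - 1*67106816) = -165345 + (18970 - 67106816) = -165345 - 67087846 = -67253191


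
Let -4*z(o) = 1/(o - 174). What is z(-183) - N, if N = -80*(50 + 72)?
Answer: 13937281/1428 ≈ 9760.0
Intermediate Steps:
z(o) = -1/(4*(-174 + o)) (z(o) = -1/(4*(o - 174)) = -1/(4*(-174 + o)))
N = -9760 (N = -80*122 = -9760)
z(-183) - N = -1/(-696 + 4*(-183)) - 1*(-9760) = -1/(-696 - 732) + 9760 = -1/(-1428) + 9760 = -1*(-1/1428) + 9760 = 1/1428 + 9760 = 13937281/1428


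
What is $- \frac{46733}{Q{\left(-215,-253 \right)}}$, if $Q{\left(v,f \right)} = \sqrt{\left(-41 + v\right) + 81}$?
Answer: $\frac{46733 i \sqrt{7}}{35} \approx 3532.7 i$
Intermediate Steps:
$Q{\left(v,f \right)} = \sqrt{40 + v}$
$- \frac{46733}{Q{\left(-215,-253 \right)}} = - \frac{46733}{\sqrt{40 - 215}} = - \frac{46733}{\sqrt{-175}} = - \frac{46733}{5 i \sqrt{7}} = - 46733 \left(- \frac{i \sqrt{7}}{35}\right) = \frac{46733 i \sqrt{7}}{35}$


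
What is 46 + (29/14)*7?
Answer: 121/2 ≈ 60.500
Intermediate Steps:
46 + (29/14)*7 = 46 + 29/2 = 121/2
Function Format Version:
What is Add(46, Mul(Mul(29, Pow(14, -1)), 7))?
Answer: Rational(121, 2) ≈ 60.500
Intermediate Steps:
Add(46, Mul(Mul(29, Pow(14, -1)), 7)) = Add(46, Mul(Mul(29, Rational(1, 14)), 7)) = Add(46, Mul(Rational(29, 14), 7)) = Add(46, Rational(29, 2)) = Rational(121, 2)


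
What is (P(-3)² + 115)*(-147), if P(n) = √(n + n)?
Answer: -16023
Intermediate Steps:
P(n) = √2*√n (P(n) = √(2*n) = √2*√n)
(P(-3)² + 115)*(-147) = ((√2*√(-3))² + 115)*(-147) = ((√2*(I*√3))² + 115)*(-147) = ((I*√6)² + 115)*(-147) = (-6 + 115)*(-147) = 109*(-147) = -16023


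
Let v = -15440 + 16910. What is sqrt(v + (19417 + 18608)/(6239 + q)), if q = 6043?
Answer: 9*sqrt(304818770)/4094 ≈ 38.381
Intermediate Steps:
v = 1470
sqrt(v + (19417 + 18608)/(6239 + q)) = sqrt(1470 + (19417 + 18608)/(6239 + 6043)) = sqrt(1470 + 38025/12282) = sqrt(1470 + 38025*(1/12282)) = sqrt(1470 + 12675/4094) = sqrt(6030855/4094) = 9*sqrt(304818770)/4094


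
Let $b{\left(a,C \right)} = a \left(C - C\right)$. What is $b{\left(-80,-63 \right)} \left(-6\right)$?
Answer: $0$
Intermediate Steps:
$b{\left(a,C \right)} = 0$ ($b{\left(a,C \right)} = a 0 = 0$)
$b{\left(-80,-63 \right)} \left(-6\right) = 0 \left(-6\right) = 0$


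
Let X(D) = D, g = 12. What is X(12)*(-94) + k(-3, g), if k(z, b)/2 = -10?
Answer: -1148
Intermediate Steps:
k(z, b) = -20 (k(z, b) = 2*(-10) = -20)
X(12)*(-94) + k(-3, g) = 12*(-94) - 20 = -1128 - 20 = -1148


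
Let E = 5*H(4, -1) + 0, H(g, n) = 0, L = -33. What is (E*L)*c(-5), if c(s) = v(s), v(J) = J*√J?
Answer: 0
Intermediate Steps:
v(J) = J^(3/2)
c(s) = s^(3/2)
E = 0 (E = 5*0 + 0 = 0 + 0 = 0)
(E*L)*c(-5) = (0*(-33))*(-5)^(3/2) = 0*(-5*I*√5) = 0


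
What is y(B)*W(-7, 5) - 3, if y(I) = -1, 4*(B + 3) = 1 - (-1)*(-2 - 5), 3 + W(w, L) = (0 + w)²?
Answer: -49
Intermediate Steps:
W(w, L) = -3 + w² (W(w, L) = -3 + (0 + w)² = -3 + w²)
B = -9/2 (B = -3 + (1 - (-1)*(-2 - 5))/4 = -3 + (1 - (-1)*(-7))/4 = -3 + (1 - 1*7)/4 = -3 + (1 - 7)/4 = -3 + (¼)*(-6) = -3 - 3/2 = -9/2 ≈ -4.5000)
y(B)*W(-7, 5) - 3 = -(-3 + (-7)²) - 3 = -(-3 + 49) - 3 = -1*46 - 3 = -46 - 3 = -49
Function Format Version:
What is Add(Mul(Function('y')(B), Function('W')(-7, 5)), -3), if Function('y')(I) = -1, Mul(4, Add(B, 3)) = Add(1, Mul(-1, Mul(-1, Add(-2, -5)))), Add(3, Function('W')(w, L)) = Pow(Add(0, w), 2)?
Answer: -49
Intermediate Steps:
Function('W')(w, L) = Add(-3, Pow(w, 2)) (Function('W')(w, L) = Add(-3, Pow(Add(0, w), 2)) = Add(-3, Pow(w, 2)))
B = Rational(-9, 2) (B = Add(-3, Mul(Rational(1, 4), Add(1, Mul(-1, Mul(-1, Add(-2, -5)))))) = Add(-3, Mul(Rational(1, 4), Add(1, Mul(-1, Mul(-1, -7))))) = Add(-3, Mul(Rational(1, 4), Add(1, Mul(-1, 7)))) = Add(-3, Mul(Rational(1, 4), Add(1, -7))) = Add(-3, Mul(Rational(1, 4), -6)) = Add(-3, Rational(-3, 2)) = Rational(-9, 2) ≈ -4.5000)
Add(Mul(Function('y')(B), Function('W')(-7, 5)), -3) = Add(Mul(-1, Add(-3, Pow(-7, 2))), -3) = Add(Mul(-1, Add(-3, 49)), -3) = Add(Mul(-1, 46), -3) = Add(-46, -3) = -49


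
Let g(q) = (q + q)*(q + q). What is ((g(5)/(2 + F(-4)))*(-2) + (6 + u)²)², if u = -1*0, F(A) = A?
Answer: 18496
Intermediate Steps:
u = 0
g(q) = 4*q² (g(q) = (2*q)*(2*q) = 4*q²)
((g(5)/(2 + F(-4)))*(-2) + (6 + u)²)² = (((4*5²)/(2 - 4))*(-2) + (6 + 0)²)² = (((4*25)/(-2))*(-2) + 6²)² = ((100*(-½))*(-2) + 36)² = (-50*(-2) + 36)² = (100 + 36)² = 136² = 18496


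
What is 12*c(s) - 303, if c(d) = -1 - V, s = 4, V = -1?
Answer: -303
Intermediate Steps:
c(d) = 0 (c(d) = -1 - 1*(-1) = -1 + 1 = 0)
12*c(s) - 303 = 12*0 - 303 = 0 - 303 = -303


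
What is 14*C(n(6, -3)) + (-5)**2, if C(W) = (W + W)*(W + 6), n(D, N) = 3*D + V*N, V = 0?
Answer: 12121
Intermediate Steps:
n(D, N) = 3*D (n(D, N) = 3*D + 0*N = 3*D + 0 = 3*D)
C(W) = 2*W*(6 + W) (C(W) = (2*W)*(6 + W) = 2*W*(6 + W))
14*C(n(6, -3)) + (-5)**2 = 14*(2*(3*6)*(6 + 3*6)) + (-5)**2 = 14*(2*18*(6 + 18)) + 25 = 14*(2*18*24) + 25 = 14*864 + 25 = 12096 + 25 = 12121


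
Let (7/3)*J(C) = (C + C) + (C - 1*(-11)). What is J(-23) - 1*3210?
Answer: -22644/7 ≈ -3234.9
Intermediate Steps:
J(C) = 33/7 + 9*C/7 (J(C) = 3*((C + C) + (C - 1*(-11)))/7 = 3*(2*C + (C + 11))/7 = 3*(2*C + (11 + C))/7 = 3*(11 + 3*C)/7 = 33/7 + 9*C/7)
J(-23) - 1*3210 = (33/7 + (9/7)*(-23)) - 1*3210 = (33/7 - 207/7) - 3210 = -174/7 - 3210 = -22644/7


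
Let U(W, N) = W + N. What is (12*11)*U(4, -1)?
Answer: 396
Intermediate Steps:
U(W, N) = N + W
(12*11)*U(4, -1) = (12*11)*(-1 + 4) = 132*3 = 396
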